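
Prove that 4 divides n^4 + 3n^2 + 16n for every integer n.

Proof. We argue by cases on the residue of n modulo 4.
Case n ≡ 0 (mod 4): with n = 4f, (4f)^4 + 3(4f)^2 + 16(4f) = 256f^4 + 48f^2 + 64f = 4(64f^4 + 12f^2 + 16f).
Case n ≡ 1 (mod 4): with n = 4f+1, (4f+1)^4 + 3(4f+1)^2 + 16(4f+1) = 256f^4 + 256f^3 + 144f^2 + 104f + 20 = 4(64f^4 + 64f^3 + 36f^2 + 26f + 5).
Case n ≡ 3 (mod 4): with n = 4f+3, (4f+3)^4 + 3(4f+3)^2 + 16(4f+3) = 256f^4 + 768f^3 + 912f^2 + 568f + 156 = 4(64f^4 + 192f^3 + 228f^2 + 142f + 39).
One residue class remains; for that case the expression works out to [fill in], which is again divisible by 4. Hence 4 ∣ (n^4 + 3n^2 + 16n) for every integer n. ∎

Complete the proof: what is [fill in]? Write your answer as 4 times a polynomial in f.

Only n ≡ 2 (mod 4) is unaccounted for. Put n = 4f+2:
(4f+2)^4 + 3(4f+2)^2 + 16(4f+2) expands to 256f^4 + 512f^3 + 432f^2 + 240f + 60,
and factoring out 4 leaves 4(64f^4 + 128f^3 + 108f^2 + 60f + 15).

4(64f^4 + 128f^3 + 108f^2 + 60f + 15)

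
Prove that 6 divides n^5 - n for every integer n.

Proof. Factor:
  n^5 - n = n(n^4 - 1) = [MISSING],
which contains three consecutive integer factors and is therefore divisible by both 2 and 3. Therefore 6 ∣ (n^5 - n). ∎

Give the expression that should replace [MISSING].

n^4 - 1 = (n^2 - 1)(n^2 + 1), and n^2 - 1 = (n-1)(n+1).
So n(n^4 - 1) = (n - 1)n(n + 1)(n^2 + 1).

(n - 1)n(n + 1)(n^2 + 1)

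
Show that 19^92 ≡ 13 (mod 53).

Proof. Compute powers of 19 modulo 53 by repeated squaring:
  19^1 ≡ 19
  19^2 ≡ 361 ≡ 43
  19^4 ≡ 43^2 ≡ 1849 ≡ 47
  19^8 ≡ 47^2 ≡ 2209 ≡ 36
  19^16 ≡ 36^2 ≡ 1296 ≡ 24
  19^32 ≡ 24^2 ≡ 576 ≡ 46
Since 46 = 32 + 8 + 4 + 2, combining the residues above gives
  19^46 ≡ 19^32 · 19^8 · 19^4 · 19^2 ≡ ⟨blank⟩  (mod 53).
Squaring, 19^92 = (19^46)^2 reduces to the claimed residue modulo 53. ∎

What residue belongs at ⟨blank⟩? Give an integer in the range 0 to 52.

19^32 · 19^8 · 19^4 · 19^2 ≡ 46 · 36 · 47 · 43 = 3346776.
3346776 mod 53 = 38, so 19^46 ≡ 38 (mod 53).

38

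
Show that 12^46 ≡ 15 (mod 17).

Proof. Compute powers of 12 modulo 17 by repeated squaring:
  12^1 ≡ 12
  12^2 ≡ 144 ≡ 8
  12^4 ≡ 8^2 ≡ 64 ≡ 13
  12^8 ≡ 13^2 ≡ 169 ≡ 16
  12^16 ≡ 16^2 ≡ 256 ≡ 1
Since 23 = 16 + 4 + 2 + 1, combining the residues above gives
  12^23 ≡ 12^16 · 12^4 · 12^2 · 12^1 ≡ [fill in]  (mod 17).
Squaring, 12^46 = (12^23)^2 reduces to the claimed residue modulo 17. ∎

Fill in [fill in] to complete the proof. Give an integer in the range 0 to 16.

7

Multiply the listed residues: 1 · 13 · 8 · 12 = 13 → 104 → 1248.
Reducing modulo 17: 1248 = 73·17 + 7, so 12^23 ≡ 7.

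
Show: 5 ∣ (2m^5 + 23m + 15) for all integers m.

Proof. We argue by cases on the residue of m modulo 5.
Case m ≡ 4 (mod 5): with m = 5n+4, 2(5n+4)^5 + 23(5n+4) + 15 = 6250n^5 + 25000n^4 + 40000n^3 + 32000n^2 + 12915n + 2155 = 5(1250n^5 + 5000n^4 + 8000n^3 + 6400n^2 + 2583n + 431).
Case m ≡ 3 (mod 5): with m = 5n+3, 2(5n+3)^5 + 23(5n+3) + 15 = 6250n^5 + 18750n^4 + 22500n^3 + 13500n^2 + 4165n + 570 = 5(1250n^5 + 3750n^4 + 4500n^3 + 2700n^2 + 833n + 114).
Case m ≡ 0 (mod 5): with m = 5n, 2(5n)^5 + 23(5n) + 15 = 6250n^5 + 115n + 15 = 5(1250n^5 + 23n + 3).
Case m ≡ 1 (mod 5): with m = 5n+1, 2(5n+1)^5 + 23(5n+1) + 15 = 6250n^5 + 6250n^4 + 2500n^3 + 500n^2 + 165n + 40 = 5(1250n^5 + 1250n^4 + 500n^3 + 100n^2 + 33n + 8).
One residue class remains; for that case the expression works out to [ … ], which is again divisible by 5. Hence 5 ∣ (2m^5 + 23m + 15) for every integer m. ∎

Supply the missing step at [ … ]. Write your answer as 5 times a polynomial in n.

The residues treated are {4, 3, 0, 1}, so the missing case is m ≡ 2 (mod 5); write m = 5n+2.
Then 2(5n+2)^5 + 23(5n+2) + 15 = 6250n^5 + 12500n^4 + 10000n^3 + 4000n^2 + 915n + 125 = 5(1250n^5 + 2500n^4 + 2000n^3 + 800n^2 + 183n + 25).

5(1250n^5 + 2500n^4 + 2000n^3 + 800n^2 + 183n + 25)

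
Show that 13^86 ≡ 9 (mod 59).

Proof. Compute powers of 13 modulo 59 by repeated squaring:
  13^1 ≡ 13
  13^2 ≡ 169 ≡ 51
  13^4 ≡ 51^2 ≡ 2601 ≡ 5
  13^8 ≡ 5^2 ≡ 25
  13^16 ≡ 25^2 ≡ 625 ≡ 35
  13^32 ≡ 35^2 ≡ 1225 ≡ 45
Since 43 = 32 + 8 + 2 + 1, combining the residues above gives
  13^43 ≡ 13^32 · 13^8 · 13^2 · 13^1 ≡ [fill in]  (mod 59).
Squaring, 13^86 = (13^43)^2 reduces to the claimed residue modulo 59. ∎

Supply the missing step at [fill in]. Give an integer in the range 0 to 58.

Multiply the listed residues: 45 · 25 · 51 · 13 = 1125 → 57375 → 745875.
Reducing modulo 59: 745875 = 12641·59 + 56, so 13^43 ≡ 56.

56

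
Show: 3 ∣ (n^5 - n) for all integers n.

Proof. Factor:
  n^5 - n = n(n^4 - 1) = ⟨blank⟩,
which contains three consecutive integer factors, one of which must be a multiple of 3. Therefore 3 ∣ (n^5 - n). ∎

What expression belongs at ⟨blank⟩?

n^4 - 1 = (n^2 - 1)(n^2 + 1), and n^2 - 1 = (n-1)(n+1).
So n(n^4 - 1) = (n - 1)n(n + 1)(n^2 + 1).

(n - 1)n(n + 1)(n^2 + 1)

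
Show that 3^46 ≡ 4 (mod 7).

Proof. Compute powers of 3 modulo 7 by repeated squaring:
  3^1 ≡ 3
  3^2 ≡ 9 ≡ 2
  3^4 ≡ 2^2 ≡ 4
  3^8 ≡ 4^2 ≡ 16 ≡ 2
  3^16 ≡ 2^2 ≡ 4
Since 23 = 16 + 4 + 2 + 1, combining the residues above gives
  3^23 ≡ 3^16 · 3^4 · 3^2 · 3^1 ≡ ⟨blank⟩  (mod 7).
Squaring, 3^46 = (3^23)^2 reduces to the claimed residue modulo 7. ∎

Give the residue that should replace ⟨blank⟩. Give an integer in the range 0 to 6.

3^16 · 3^4 · 3^2 · 3^1 ≡ 4 · 4 · 2 · 3 = 96.
96 mod 7 = 5, so 3^23 ≡ 5 (mod 7).

5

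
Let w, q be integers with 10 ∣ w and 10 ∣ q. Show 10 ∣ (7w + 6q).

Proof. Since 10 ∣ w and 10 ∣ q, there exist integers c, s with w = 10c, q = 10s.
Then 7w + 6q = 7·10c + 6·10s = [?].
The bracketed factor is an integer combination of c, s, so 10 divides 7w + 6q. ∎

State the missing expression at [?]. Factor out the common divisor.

Pull the common 10 out of every term: 7·10c + 6·10s = 10(7c + 6s).
7c + 6s is an integer, which exhibits the divisibility.

10(7c + 6s)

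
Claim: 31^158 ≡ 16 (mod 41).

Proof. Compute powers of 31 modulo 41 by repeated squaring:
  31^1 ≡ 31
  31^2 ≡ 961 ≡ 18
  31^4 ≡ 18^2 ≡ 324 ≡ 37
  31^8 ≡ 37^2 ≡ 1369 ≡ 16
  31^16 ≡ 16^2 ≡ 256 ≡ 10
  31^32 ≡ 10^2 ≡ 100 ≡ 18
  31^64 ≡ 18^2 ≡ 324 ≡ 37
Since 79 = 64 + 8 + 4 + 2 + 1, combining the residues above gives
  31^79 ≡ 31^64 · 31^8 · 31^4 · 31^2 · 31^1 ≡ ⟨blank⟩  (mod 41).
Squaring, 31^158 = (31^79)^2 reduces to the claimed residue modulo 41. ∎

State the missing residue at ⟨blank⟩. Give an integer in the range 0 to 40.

4

Multiply the listed residues: 37 · 16 · 37 · 18 · 31 = 592 → 21904 → 394272 → 12222432.
Reducing modulo 41: 12222432 = 298108·41 + 4, so 31^79 ≡ 4.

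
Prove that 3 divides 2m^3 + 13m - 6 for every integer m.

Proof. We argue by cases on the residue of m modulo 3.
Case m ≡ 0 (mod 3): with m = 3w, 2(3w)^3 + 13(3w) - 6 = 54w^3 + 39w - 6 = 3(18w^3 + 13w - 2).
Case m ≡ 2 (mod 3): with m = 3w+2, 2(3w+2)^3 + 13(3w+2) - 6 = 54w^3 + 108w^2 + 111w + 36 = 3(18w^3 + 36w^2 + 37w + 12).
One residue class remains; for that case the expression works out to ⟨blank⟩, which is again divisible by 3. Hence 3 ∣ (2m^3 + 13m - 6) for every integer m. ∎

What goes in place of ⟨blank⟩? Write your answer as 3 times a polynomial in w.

3(18w^3 + 18w^2 + 19w + 3)

The residues treated are {0, 2}, so the missing case is m ≡ 1 (mod 3); write m = 3w+1.
Then 2(3w+1)^3 + 13(3w+1) - 6 = 54w^3 + 54w^2 + 57w + 9 = 3(18w^3 + 18w^2 + 19w + 3).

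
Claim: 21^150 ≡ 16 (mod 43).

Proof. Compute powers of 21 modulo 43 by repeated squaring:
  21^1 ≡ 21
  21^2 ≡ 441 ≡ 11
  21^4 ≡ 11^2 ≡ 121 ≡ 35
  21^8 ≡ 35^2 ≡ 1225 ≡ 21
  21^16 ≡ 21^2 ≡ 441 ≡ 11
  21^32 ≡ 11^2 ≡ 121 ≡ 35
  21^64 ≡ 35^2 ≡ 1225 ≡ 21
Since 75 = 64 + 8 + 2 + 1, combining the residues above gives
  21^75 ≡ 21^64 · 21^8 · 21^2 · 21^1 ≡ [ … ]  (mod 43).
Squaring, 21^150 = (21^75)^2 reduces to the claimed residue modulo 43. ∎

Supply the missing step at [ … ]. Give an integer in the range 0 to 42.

4

Multiply the listed residues: 21 · 21 · 11 · 21 = 441 → 4851 → 101871.
Reducing modulo 43: 101871 = 2369·43 + 4, so 21^75 ≡ 4.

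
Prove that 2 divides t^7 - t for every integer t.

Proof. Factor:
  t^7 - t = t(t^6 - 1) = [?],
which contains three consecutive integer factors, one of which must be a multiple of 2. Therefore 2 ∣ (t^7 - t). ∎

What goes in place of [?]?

(t - 1)t(t + 1)(t^4 + t^2 + 1)

t^6 - 1 = (t^2 - 1)(t^4 + t^2 + 1), and t^2 - 1 = (t-1)(t+1).
So t(t^6 - 1) = (t - 1)t(t + 1)(t^4 + t^2 + 1).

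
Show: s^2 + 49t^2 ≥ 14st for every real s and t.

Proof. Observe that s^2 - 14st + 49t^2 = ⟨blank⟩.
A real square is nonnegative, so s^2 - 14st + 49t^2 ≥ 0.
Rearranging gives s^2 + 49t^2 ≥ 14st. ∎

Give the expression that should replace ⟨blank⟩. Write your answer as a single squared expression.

(s - 7t)^2

s^2 - 14st + 49t^2 is a perfect-square trinomial: the outer terms are (s)^2 and (7t)^2, and the cross term is -2·s·7t.
So s^2 - 14st + 49t^2 = (s - 7t)^2 ≥ 0.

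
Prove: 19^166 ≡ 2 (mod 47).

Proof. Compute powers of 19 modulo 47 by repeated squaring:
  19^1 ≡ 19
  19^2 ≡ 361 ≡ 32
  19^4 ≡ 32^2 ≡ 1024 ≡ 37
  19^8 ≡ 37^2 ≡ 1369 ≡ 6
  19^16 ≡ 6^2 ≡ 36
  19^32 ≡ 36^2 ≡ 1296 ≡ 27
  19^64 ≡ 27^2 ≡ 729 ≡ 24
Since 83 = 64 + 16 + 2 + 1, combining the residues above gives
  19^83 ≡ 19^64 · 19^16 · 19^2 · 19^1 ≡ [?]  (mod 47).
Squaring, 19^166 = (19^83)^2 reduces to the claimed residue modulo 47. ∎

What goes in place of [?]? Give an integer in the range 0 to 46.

40

19^64 · 19^16 · 19^2 · 19^1 ≡ 24 · 36 · 32 · 19 = 525312.
525312 mod 47 = 40, so 19^83 ≡ 40 (mod 47).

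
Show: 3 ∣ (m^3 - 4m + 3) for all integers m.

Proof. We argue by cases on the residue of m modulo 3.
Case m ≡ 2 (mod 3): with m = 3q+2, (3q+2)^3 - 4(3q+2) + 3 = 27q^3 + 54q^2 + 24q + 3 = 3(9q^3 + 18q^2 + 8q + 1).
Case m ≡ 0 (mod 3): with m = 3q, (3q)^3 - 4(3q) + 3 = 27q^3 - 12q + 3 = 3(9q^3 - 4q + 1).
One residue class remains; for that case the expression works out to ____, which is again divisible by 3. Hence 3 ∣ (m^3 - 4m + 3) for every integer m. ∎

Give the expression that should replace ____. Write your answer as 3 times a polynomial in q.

Only m ≡ 1 (mod 3) is unaccounted for. Put m = 3q+1:
(3q+1)^3 - 4(3q+1) + 3 expands to 27q^3 + 27q^2 - 3q,
and factoring out 3 leaves 3(9q^3 + 9q^2 - q).

3(9q^3 + 9q^2 - q)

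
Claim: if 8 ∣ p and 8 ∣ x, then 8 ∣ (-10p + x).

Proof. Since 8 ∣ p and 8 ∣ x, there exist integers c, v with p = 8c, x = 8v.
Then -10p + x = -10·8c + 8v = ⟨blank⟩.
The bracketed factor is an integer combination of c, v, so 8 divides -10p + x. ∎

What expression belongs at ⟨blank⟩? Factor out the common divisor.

Each term has a factor of 8: -10·8c + 8v = 8·(-10c + v).
Since -10c + v is an integer, 8 ∣ (-10p + x).

8(-10c + v)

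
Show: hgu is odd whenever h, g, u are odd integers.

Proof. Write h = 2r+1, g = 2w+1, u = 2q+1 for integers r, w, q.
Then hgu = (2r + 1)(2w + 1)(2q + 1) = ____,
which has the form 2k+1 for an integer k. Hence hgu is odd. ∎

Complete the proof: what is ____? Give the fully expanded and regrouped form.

2(4qrw + 2qr + 2qw + q + 2rw + r + w) + 1

(2r + 1)(2w + 1)(2q + 1) = 8qrw + 4qr + 4qw + 2q + 4rw + 2r + 2w + 1
= 2(4qrw + 2qr + 2qw + q + 2rw + r + w) + 1.
Since 4qrw + 2qr + 2qw + q + 2rw + r + w is an integer, the product is of the form 2k+1 for an integer k.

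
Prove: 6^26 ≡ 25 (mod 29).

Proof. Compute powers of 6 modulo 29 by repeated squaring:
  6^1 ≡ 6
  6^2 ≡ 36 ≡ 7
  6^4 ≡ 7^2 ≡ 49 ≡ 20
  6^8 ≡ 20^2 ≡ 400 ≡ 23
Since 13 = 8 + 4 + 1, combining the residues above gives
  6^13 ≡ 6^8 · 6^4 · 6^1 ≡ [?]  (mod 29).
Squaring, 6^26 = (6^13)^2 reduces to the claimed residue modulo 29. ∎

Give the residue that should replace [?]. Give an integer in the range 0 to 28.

6^8 · 6^4 · 6^1 ≡ 23 · 20 · 6 = 2760.
2760 mod 29 = 5, so 6^13 ≡ 5 (mod 29).

5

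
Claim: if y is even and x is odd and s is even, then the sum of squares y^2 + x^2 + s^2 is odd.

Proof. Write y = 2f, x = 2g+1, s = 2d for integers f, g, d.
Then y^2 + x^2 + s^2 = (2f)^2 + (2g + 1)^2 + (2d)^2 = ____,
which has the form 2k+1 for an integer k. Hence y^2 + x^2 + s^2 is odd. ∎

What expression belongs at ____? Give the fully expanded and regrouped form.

(2f)^2 + (2g + 1)^2 + (2d)^2 = 4d^2 + 4f^2 + 4g^2 + 4g + 1
= 2(2d^2 + 2f^2 + 2g^2 + 2g) + 1.
Since 2d^2 + 2f^2 + 2g^2 + 2g is an integer, the sum of squares is of the form 2k+1 for an integer k.

2(2d^2 + 2f^2 + 2g^2 + 2g) + 1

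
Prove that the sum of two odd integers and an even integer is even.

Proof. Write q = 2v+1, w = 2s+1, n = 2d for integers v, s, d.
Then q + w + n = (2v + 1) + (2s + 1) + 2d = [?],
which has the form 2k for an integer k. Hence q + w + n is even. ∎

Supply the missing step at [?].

(2v + 1) + (2s + 1) + 2d = 2d + 2s + 2v + 2
= 2(d + s + v + 1).
Since d + s + v + 1 is an integer, the sum is of the form 2k for an integer k.

2(d + s + v + 1)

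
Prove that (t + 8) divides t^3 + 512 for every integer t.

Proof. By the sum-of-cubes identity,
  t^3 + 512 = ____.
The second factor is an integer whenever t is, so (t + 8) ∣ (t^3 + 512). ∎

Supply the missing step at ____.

(t + 8)(t^2 - 8t + 64)

Polynomial division of t^3 + 512 by t + 8 leaves remainder 0 and quotient t^2 - 8t + 64.
Hence t^3 + 512 = (t + 8)(t^2 - 8t + 64).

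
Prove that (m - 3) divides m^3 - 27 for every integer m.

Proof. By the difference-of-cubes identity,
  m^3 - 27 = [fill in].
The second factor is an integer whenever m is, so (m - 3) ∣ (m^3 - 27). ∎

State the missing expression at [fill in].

Polynomial division of m^3 - 27 by m - 3 leaves remainder 0 and quotient m^2 + 3m + 9.
Hence m^3 - 27 = (m - 3)(m^2 + 3m + 9).

(m - 3)(m^2 + 3m + 9)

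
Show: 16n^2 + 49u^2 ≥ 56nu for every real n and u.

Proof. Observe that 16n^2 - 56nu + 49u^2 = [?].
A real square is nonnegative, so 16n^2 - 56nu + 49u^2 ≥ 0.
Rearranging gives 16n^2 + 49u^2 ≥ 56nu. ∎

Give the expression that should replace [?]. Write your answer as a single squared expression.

(4n - 7u)^2

The leading and trailing coefficients are 4^2 and 7^2, and 56 = 2·4·7, so the trinomial is (4n - 7u)^2.
Hence 16n^2 - 56nu + 49u^2 ≥ 0.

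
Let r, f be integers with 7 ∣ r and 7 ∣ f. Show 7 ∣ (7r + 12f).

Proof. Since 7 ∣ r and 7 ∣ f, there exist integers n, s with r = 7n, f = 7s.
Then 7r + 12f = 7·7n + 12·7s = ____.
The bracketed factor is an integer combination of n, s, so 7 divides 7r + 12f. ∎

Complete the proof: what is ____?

7(7n + 12s)

Each term has a factor of 7: 7·7n + 12·7s = 7·(7n + 12s).
Since 7n + 12s is an integer, 7 ∣ (7r + 12f).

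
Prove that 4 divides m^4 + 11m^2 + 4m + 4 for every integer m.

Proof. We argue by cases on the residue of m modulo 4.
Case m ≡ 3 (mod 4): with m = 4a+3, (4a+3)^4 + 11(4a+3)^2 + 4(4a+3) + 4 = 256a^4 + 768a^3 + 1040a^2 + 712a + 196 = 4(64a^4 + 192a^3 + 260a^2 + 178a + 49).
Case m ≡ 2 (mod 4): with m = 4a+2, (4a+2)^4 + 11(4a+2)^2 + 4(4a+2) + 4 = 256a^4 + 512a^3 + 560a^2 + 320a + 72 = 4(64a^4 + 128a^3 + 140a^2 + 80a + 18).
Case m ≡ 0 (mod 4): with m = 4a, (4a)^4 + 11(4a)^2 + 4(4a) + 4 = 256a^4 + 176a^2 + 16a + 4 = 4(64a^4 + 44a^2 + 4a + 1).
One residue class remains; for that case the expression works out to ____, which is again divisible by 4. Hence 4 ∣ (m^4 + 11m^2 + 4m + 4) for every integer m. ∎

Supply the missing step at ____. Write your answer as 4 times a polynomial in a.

The residues treated are {3, 2, 0}, so the missing case is m ≡ 1 (mod 4); write m = 4a+1.
Then (4a+1)^4 + 11(4a+1)^2 + 4(4a+1) + 4 = 256a^4 + 256a^3 + 272a^2 + 120a + 20 = 4(64a^4 + 64a^3 + 68a^2 + 30a + 5).

4(64a^4 + 64a^3 + 68a^2 + 30a + 5)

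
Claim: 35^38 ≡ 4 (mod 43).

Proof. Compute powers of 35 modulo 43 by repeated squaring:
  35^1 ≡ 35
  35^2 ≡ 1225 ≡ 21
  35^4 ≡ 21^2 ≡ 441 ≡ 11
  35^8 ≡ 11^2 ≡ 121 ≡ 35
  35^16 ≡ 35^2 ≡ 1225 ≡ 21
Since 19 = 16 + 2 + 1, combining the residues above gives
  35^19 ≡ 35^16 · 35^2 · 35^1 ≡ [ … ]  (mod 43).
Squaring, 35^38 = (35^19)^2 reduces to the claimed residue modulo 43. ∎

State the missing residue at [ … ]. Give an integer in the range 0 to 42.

Multiply the listed residues: 21 · 21 · 35 = 441 → 15435.
Reducing modulo 43: 15435 = 358·43 + 41, so 35^19 ≡ 41.

41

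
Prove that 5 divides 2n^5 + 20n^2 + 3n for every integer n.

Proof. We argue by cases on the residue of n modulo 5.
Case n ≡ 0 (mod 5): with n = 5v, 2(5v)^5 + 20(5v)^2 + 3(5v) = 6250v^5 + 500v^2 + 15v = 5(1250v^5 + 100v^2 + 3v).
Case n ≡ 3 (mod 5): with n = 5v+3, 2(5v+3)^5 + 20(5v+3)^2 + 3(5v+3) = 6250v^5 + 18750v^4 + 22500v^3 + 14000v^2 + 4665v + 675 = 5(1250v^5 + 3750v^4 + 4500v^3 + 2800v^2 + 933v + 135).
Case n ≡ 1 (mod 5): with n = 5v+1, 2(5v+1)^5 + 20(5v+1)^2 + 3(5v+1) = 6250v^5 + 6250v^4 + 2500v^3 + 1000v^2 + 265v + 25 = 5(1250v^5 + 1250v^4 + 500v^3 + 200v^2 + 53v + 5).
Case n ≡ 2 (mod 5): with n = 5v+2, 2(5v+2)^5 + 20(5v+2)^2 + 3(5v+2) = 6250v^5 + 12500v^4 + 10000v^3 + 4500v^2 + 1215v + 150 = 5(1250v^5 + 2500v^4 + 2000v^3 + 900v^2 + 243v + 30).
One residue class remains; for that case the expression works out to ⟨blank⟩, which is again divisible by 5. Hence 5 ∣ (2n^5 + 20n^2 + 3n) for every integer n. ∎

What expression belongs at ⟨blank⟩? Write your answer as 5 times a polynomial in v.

5(1250v^5 + 5000v^4 + 8000v^3 + 6500v^2 + 2723v + 476)

Only n ≡ 4 (mod 5) is unaccounted for. Put n = 5v+4:
2(5v+4)^5 + 20(5v+4)^2 + 3(5v+4) expands to 6250v^5 + 25000v^4 + 40000v^3 + 32500v^2 + 13615v + 2380,
and factoring out 5 leaves 5(1250v^5 + 5000v^4 + 8000v^3 + 6500v^2 + 2723v + 476).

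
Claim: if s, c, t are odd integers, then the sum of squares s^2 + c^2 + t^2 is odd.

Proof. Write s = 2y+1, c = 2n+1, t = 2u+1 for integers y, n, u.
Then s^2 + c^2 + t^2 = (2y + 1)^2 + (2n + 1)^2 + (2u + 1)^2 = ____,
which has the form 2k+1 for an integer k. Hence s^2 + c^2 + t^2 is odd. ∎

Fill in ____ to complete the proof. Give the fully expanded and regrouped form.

2(2n^2 + 2n + 2u^2 + 2u + 2y^2 + 2y + 1) + 1

Expanding: (2y + 1)^2 + (2n + 1)^2 + (2u + 1)^2 = 4n^2 + 4n + 4u^2 + 4u + 4y^2 + 4y + 3.
Every term except the constant is even, so this is 2(2n^2 + 2n + 2u^2 + 2u + 2y^2 + 2y + 1) + 1,
and 2n^2 + 2n + 2u^2 + 2u + 2y^2 + 2y + 1 ∈ ℤ gives the required form.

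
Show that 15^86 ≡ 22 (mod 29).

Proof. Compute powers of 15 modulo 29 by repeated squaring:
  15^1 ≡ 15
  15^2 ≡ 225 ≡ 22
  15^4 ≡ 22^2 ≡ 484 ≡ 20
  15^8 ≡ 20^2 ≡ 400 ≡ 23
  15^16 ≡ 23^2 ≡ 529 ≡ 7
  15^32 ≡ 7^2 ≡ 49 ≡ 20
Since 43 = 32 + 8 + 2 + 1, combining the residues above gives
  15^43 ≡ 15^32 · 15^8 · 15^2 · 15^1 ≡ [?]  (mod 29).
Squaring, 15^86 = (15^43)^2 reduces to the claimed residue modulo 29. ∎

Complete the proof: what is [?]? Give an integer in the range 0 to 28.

15^32 · 15^8 · 15^2 · 15^1 ≡ 20 · 23 · 22 · 15 = 151800.
151800 mod 29 = 14, so 15^43 ≡ 14 (mod 29).

14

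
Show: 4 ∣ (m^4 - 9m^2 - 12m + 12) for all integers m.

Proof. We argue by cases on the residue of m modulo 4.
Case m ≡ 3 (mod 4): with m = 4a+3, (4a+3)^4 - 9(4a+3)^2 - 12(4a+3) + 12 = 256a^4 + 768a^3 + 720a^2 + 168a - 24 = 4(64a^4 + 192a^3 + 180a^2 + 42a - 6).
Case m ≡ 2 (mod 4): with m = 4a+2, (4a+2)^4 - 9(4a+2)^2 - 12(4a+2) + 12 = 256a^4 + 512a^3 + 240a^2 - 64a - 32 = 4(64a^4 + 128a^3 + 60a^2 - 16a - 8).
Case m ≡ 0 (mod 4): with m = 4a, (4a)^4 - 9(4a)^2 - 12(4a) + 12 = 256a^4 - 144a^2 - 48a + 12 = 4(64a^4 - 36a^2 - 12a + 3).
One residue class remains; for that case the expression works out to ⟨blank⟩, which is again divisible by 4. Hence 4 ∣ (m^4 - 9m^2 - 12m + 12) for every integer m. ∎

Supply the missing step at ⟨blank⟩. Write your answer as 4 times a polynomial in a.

Only m ≡ 1 (mod 4) is unaccounted for. Put m = 4a+1:
(4a+1)^4 - 9(4a+1)^2 - 12(4a+1) + 12 expands to 256a^4 + 256a^3 - 48a^2 - 104a - 8,
and factoring out 4 leaves 4(64a^4 + 64a^3 - 12a^2 - 26a - 2).

4(64a^4 + 64a^3 - 12a^2 - 26a - 2)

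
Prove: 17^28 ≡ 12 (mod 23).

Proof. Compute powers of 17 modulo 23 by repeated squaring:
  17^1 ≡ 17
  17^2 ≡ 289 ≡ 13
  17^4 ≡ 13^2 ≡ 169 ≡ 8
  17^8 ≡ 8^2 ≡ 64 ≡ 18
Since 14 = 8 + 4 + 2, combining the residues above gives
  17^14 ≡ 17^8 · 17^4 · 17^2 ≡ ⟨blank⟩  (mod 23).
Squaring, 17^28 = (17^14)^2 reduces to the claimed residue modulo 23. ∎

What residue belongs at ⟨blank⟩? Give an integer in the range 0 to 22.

17^8 · 17^4 · 17^2 ≡ 18 · 8 · 13 = 1872.
1872 mod 23 = 9, so 17^14 ≡ 9 (mod 23).

9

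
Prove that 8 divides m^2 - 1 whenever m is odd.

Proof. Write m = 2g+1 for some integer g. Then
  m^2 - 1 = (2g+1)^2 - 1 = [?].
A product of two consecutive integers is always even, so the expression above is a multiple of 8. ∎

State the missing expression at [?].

4g(g + 1)

(2g+1)^2 - 1 = 4g^2 + 4g + 1 - 1 = 4g^2 + 4g = 4g(g+1).
Since g and g+1 are consecutive, g(g+1) is even, and 4·(even) is a multiple of 8.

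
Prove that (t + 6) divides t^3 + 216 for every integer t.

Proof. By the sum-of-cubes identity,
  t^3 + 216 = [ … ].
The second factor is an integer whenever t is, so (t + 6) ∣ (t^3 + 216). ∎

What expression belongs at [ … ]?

(t + 6)(t^2 - 6t + 36)

Polynomial division of t^3 + 216 by t + 6 leaves remainder 0 and quotient t^2 - 6t + 36.
Hence t^3 + 216 = (t + 6)(t^2 - 6t + 36).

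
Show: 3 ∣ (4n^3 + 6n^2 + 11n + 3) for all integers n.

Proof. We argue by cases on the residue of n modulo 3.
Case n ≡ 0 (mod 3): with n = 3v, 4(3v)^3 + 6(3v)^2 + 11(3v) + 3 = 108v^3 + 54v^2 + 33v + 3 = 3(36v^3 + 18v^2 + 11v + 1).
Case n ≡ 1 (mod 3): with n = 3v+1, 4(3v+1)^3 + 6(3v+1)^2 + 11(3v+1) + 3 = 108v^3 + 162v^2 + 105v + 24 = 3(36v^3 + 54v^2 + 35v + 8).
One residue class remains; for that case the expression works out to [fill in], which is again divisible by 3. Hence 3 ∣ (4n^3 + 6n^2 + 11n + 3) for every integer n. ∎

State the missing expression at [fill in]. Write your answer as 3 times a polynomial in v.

3(36v^3 + 90v^2 + 83v + 27)

Only n ≡ 2 (mod 3) is unaccounted for. Put n = 3v+2:
4(3v+2)^3 + 6(3v+2)^2 + 11(3v+2) + 3 expands to 108v^3 + 270v^2 + 249v + 81,
and factoring out 3 leaves 3(36v^3 + 90v^2 + 83v + 27).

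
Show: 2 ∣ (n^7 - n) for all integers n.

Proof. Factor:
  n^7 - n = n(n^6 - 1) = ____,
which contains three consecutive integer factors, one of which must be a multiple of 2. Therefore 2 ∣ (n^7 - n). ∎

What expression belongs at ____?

n^6 - 1 = (n^2 - 1)(n^4 + n^2 + 1), and n^2 - 1 = (n-1)(n+1).
So n(n^6 - 1) = (n - 1)n(n + 1)(n^4 + n^2 + 1).

(n - 1)n(n + 1)(n^4 + n^2 + 1)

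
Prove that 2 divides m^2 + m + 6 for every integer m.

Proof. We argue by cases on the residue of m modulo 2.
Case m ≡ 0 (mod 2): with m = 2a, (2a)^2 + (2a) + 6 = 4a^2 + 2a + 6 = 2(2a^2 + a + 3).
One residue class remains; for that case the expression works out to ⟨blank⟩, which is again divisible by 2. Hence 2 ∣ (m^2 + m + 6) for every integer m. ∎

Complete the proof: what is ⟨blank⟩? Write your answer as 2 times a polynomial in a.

2(2a^2 + 3a + 4)

Only m ≡ 1 (mod 2) is unaccounted for. Put m = 2a+1:
(2a+1)^2 + (2a+1) + 6 expands to 4a^2 + 6a + 8,
and factoring out 2 leaves 2(2a^2 + 3a + 4).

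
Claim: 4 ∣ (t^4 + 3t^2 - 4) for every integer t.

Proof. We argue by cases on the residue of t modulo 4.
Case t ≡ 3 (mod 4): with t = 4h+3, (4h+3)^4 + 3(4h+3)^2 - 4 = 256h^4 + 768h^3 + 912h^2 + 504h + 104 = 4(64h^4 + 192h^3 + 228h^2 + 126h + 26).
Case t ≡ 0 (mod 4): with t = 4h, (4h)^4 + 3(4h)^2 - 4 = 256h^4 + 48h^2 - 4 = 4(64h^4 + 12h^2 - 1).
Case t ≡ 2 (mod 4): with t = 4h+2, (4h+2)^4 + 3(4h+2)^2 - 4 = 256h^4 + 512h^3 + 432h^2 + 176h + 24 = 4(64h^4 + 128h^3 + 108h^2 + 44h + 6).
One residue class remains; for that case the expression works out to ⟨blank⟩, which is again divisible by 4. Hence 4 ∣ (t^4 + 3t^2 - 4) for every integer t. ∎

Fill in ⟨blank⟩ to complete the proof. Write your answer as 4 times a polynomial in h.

The residues treated are {3, 0, 2}, so the missing case is t ≡ 1 (mod 4); write t = 4h+1.
Then (4h+1)^4 + 3(4h+1)^2 - 4 = 256h^4 + 256h^3 + 144h^2 + 40h = 4(64h^4 + 64h^3 + 36h^2 + 10h).

4(64h^4 + 64h^3 + 36h^2 + 10h)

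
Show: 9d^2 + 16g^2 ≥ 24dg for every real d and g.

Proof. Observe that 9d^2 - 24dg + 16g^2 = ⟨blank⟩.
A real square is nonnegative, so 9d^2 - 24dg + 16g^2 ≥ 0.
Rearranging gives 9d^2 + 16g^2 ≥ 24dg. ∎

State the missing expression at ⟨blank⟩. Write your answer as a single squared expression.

(3d - 4g)^2

9d^2 - 24dg + 16g^2 is a perfect-square trinomial: the outer terms are (3d)^2 and (4g)^2, and the cross term is -2·3d·4g.
So 9d^2 - 24dg + 16g^2 = (3d - 4g)^2 ≥ 0.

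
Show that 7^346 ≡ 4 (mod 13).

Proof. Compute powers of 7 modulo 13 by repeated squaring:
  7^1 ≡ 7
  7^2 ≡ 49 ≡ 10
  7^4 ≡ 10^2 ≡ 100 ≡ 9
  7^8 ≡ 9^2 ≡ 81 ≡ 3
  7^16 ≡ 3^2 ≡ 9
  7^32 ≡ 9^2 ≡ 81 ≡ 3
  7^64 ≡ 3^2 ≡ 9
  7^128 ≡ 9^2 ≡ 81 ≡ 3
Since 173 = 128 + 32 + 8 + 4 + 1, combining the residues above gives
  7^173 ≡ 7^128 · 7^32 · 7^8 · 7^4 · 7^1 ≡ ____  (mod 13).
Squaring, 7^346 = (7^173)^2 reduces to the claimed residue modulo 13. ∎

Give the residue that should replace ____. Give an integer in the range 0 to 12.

Multiply the listed residues: 3 · 3 · 3 · 9 · 7 = 9 → 27 → 243 → 1701.
Reducing modulo 13: 1701 = 130·13 + 11, so 7^173 ≡ 11.

11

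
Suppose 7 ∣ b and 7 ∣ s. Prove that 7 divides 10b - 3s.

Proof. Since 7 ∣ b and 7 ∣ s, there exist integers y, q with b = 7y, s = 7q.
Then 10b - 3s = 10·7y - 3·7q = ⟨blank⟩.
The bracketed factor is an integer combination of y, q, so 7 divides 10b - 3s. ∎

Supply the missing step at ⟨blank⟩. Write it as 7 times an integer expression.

7(-3q + 10y)

Each term has a factor of 7: 10·7y - 3·7q = 7·(-3q + 10y).
Since -3q + 10y is an integer, 7 ∣ (10b - 3s).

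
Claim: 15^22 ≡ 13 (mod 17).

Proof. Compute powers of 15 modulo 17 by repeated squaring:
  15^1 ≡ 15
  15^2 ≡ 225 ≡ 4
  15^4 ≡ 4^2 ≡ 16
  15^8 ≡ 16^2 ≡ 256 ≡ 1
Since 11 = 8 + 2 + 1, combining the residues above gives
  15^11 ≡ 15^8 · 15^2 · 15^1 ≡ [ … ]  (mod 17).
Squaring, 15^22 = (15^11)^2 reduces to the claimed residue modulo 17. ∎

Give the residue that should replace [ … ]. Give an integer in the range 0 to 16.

9

15^8 · 15^2 · 15^1 ≡ 1 · 4 · 15 = 60.
60 mod 17 = 9, so 15^11 ≡ 9 (mod 17).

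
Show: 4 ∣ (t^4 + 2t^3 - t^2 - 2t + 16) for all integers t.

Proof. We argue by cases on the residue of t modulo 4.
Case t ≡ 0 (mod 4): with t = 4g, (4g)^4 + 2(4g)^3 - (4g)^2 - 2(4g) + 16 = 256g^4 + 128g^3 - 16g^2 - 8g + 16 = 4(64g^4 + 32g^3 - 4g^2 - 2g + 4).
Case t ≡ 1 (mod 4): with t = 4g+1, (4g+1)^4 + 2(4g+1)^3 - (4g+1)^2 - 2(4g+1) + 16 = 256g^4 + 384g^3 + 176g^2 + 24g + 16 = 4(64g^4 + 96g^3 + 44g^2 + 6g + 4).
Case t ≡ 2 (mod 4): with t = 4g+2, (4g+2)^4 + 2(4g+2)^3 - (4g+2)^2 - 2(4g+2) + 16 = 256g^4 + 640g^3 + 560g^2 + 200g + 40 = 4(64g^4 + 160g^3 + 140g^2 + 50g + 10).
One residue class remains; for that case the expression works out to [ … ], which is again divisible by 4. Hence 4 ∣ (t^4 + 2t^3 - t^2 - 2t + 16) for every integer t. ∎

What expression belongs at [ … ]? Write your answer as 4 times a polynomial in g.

4(64g^4 + 224g^3 + 284g^2 + 154g + 34)

The residues treated are {0, 1, 2}, so the missing case is t ≡ 3 (mod 4); write t = 4g+3.
Then (4g+3)^4 + 2(4g+3)^3 - (4g+3)^2 - 2(4g+3) + 16 = 256g^4 + 896g^3 + 1136g^2 + 616g + 136 = 4(64g^4 + 224g^3 + 284g^2 + 154g + 34).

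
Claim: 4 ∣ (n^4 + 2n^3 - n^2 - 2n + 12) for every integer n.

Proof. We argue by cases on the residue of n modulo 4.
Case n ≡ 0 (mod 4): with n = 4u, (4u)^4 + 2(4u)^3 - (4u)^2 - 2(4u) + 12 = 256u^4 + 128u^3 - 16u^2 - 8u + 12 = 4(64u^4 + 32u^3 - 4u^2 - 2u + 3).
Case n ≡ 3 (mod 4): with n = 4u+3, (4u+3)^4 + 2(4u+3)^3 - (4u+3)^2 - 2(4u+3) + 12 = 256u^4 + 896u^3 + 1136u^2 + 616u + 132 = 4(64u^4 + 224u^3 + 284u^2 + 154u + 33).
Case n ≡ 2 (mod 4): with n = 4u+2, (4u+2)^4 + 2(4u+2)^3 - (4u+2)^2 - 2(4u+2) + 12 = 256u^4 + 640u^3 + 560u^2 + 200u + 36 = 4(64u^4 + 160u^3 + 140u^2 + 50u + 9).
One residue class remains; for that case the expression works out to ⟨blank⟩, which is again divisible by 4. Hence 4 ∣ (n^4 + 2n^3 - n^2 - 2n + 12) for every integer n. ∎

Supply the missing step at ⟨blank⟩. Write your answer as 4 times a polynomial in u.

4(64u^4 + 96u^3 + 44u^2 + 6u + 3)

The residues treated are {0, 3, 2}, so the missing case is n ≡ 1 (mod 4); write n = 4u+1.
Then (4u+1)^4 + 2(4u+1)^3 - (4u+1)^2 - 2(4u+1) + 12 = 256u^4 + 384u^3 + 176u^2 + 24u + 12 = 4(64u^4 + 96u^3 + 44u^2 + 6u + 3).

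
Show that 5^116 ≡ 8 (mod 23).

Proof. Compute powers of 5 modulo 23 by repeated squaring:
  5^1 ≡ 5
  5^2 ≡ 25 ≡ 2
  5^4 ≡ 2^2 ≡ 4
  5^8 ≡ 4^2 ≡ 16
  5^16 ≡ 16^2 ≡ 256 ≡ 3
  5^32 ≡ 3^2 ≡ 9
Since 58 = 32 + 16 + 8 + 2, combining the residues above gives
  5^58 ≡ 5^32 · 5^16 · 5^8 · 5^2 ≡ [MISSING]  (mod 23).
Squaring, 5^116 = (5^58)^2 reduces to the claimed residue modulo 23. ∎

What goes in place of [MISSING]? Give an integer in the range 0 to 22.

13

5^32 · 5^16 · 5^8 · 5^2 ≡ 9 · 3 · 16 · 2 = 864.
864 mod 23 = 13, so 5^58 ≡ 13 (mod 23).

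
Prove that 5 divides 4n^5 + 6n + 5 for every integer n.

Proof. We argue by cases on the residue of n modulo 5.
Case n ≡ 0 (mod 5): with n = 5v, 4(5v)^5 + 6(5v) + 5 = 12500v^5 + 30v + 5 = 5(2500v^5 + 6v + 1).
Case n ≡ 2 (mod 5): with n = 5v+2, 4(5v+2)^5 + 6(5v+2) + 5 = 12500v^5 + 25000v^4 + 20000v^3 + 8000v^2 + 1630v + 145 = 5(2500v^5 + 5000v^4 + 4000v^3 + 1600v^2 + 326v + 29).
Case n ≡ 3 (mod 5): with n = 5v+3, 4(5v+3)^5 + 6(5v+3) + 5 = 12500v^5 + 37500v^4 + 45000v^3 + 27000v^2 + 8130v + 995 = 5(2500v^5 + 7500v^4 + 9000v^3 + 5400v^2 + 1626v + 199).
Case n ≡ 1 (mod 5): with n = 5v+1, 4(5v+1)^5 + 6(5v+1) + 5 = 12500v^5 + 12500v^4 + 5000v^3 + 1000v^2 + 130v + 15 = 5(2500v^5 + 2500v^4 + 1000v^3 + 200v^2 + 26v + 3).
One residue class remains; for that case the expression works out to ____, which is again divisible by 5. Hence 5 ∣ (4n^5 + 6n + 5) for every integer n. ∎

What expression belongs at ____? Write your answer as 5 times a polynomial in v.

Only n ≡ 4 (mod 5) is unaccounted for. Put n = 5v+4:
4(5v+4)^5 + 6(5v+4) + 5 expands to 12500v^5 + 50000v^4 + 80000v^3 + 64000v^2 + 25630v + 4125,
and factoring out 5 leaves 5(2500v^5 + 10000v^4 + 16000v^3 + 12800v^2 + 5126v + 825).

5(2500v^5 + 10000v^4 + 16000v^3 + 12800v^2 + 5126v + 825)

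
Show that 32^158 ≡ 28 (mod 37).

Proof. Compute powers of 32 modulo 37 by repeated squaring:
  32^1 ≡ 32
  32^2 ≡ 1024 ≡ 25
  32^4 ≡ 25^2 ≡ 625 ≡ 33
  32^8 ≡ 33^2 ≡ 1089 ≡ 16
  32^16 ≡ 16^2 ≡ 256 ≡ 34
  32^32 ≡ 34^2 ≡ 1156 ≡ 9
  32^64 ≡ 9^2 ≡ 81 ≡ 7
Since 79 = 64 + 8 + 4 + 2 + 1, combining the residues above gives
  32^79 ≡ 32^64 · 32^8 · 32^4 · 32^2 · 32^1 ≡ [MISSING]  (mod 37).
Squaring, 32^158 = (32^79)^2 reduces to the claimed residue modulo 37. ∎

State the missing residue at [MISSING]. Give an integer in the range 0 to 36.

19

Multiply the listed residues: 7 · 16 · 33 · 25 · 32 = 112 → 3696 → 92400 → 2956800.
Reducing modulo 37: 2956800 = 79913·37 + 19, so 32^79 ≡ 19.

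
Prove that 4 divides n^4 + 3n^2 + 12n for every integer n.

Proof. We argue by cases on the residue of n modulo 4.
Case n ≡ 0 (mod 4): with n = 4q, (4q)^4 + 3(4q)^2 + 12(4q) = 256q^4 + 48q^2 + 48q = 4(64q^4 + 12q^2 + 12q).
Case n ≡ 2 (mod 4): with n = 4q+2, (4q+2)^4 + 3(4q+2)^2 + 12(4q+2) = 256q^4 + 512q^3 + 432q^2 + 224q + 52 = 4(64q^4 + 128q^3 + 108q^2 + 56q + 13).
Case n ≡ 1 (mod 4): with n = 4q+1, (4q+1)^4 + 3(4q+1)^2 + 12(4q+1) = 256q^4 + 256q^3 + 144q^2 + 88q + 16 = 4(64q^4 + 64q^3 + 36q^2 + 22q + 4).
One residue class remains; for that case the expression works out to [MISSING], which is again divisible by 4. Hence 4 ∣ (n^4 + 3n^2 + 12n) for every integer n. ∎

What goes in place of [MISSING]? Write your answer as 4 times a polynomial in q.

4(64q^4 + 192q^3 + 228q^2 + 138q + 36)

The residues treated are {0, 2, 1}, so the missing case is n ≡ 3 (mod 4); write n = 4q+3.
Then (4q+3)^4 + 3(4q+3)^2 + 12(4q+3) = 256q^4 + 768q^3 + 912q^2 + 552q + 144 = 4(64q^4 + 192q^3 + 228q^2 + 138q + 36).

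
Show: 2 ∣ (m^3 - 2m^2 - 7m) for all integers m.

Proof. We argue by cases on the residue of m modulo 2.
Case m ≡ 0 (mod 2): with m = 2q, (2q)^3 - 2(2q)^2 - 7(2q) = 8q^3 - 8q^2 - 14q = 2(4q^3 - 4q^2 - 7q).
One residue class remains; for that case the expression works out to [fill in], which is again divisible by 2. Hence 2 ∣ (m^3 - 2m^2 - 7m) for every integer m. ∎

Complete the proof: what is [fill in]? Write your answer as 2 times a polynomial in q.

2(4q^3 + 2q^2 - 8q - 4)

The residues treated are {0}, so the missing case is m ≡ 1 (mod 2); write m = 2q+1.
Then (2q+1)^3 - 2(2q+1)^2 - 7(2q+1) = 8q^3 + 4q^2 - 16q - 8 = 2(4q^3 + 2q^2 - 8q - 4).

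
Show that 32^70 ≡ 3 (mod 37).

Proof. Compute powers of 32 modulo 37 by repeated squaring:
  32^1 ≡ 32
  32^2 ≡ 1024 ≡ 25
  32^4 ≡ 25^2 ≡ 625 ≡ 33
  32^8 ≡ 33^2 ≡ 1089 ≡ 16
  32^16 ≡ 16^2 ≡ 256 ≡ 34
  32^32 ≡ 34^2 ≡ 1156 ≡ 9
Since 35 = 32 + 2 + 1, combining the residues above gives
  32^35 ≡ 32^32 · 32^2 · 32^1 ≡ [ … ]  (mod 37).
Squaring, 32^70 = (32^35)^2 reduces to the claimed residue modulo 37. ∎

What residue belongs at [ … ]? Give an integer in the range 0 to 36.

Multiply the listed residues: 9 · 25 · 32 = 225 → 7200.
Reducing modulo 37: 7200 = 194·37 + 22, so 32^35 ≡ 22.

22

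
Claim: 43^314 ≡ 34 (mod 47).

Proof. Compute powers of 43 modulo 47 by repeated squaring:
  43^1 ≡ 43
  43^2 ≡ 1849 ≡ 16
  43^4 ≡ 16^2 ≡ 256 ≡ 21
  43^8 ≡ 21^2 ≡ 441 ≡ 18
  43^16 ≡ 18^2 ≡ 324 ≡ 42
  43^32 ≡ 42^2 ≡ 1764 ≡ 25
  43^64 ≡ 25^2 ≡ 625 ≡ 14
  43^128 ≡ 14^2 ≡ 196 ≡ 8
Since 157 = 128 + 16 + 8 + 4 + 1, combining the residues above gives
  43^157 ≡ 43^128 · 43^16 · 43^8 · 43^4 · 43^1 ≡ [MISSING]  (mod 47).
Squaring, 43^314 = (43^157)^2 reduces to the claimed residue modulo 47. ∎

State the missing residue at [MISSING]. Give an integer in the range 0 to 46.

Multiply the listed residues: 8 · 42 · 18 · 21 · 43 = 336 → 6048 → 127008 → 5461344.
Reducing modulo 47: 5461344 = 116198·47 + 38, so 43^157 ≡ 38.

38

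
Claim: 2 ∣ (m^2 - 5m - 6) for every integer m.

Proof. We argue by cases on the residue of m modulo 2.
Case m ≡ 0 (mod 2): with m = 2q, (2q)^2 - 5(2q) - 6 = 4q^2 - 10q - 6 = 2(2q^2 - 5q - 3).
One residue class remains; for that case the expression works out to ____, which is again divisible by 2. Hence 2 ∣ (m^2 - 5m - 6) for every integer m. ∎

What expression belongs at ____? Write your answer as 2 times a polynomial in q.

2(2q^2 - 3q - 5)

Only m ≡ 1 (mod 2) is unaccounted for. Put m = 2q+1:
(2q+1)^2 - 5(2q+1) - 6 expands to 4q^2 - 6q - 10,
and factoring out 2 leaves 2(2q^2 - 3q - 5).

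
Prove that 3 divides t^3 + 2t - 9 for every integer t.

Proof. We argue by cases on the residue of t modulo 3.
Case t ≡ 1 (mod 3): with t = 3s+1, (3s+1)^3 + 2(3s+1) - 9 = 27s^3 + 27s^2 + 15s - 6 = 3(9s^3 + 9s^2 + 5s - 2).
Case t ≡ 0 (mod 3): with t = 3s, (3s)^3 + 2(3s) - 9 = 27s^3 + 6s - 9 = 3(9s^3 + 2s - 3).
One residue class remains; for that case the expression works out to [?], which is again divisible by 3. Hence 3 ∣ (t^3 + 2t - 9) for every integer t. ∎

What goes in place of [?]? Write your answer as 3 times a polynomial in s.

3(9s^3 + 18s^2 + 14s + 1)

Only t ≡ 2 (mod 3) is unaccounted for. Put t = 3s+2:
(3s+2)^3 + 2(3s+2) - 9 expands to 27s^3 + 54s^2 + 42s + 3,
and factoring out 3 leaves 3(9s^3 + 18s^2 + 14s + 1).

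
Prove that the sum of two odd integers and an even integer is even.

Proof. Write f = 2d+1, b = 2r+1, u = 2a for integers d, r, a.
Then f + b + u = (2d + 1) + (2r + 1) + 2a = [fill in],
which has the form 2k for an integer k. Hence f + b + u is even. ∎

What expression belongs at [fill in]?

(2d + 1) + (2r + 1) + 2a = 2a + 2d + 2r + 2
= 2(a + d + r + 1).
Since a + d + r + 1 is an integer, the sum is of the form 2k for an integer k.

2(a + d + r + 1)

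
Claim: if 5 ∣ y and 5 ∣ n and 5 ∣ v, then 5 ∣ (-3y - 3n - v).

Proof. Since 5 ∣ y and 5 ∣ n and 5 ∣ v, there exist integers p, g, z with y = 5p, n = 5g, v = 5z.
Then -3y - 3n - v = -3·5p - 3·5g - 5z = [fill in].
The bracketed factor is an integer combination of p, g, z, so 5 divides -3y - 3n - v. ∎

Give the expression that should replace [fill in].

Each term has a factor of 5: -3·5p - 3·5g - 5z = 5·(-3g - 3p - z).
Since -3g - 3p - z is an integer, 5 ∣ (-3y - 3n - v).

5(-3g - 3p - z)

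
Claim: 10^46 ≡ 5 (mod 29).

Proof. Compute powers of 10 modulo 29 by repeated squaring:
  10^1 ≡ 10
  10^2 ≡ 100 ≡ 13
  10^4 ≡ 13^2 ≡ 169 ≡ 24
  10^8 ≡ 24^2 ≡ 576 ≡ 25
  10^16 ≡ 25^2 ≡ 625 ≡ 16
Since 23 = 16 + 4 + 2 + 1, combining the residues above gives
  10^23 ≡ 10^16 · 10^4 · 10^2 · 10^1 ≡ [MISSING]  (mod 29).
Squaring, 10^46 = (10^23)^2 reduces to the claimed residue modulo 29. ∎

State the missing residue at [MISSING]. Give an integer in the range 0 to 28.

11

Multiply the listed residues: 16 · 24 · 13 · 10 = 384 → 4992 → 49920.
Reducing modulo 29: 49920 = 1721·29 + 11, so 10^23 ≡ 11.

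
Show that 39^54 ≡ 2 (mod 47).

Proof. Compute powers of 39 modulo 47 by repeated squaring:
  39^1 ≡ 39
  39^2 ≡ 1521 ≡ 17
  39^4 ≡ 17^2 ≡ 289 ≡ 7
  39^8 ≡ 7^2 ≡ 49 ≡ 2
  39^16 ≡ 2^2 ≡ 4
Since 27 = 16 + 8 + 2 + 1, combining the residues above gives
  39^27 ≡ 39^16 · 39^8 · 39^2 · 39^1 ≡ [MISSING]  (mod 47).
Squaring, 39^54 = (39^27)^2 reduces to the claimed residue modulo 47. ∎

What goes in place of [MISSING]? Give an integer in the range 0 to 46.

Multiply the listed residues: 4 · 2 · 17 · 39 = 8 → 136 → 5304.
Reducing modulo 47: 5304 = 112·47 + 40, so 39^27 ≡ 40.

40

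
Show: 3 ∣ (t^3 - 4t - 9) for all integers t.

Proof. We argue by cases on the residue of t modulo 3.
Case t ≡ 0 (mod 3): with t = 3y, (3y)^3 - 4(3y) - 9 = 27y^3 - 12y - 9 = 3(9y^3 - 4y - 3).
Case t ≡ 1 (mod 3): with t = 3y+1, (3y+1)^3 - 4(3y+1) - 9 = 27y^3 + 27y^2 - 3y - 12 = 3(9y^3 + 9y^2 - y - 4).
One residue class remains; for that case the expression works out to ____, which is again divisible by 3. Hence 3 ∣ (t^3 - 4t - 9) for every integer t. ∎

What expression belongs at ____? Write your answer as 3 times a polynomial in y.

The residues treated are {0, 1}, so the missing case is t ≡ 2 (mod 3); write t = 3y+2.
Then (3y+2)^3 - 4(3y+2) - 9 = 27y^3 + 54y^2 + 24y - 9 = 3(9y^3 + 18y^2 + 8y - 3).

3(9y^3 + 18y^2 + 8y - 3)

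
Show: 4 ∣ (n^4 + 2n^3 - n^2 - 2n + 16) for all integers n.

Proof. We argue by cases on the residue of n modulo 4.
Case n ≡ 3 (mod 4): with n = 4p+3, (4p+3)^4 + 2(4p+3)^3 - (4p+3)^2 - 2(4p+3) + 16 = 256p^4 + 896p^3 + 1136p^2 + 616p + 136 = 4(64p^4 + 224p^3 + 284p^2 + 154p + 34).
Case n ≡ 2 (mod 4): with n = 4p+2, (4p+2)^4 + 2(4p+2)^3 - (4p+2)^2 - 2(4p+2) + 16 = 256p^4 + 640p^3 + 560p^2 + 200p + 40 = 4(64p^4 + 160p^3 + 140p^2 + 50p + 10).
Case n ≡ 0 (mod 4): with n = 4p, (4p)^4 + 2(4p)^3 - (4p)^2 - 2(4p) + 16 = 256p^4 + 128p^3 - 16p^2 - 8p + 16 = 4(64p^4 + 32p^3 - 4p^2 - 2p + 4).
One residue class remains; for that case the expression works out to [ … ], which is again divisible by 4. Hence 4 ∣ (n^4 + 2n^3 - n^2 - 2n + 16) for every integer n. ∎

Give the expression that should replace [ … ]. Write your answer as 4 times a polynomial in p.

The residues treated are {3, 2, 0}, so the missing case is n ≡ 1 (mod 4); write n = 4p+1.
Then (4p+1)^4 + 2(4p+1)^3 - (4p+1)^2 - 2(4p+1) + 16 = 256p^4 + 384p^3 + 176p^2 + 24p + 16 = 4(64p^4 + 96p^3 + 44p^2 + 6p + 4).

4(64p^4 + 96p^3 + 44p^2 + 6p + 4)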